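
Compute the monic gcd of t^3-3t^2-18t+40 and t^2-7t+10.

t^2-7t+10

Euclidean algorithm in ℚ[t]:
  t^3-3t^2-18t+40 = (t+4)(t^2-7t+10) + (0)
The last nonzero remainder t^2-7t+10 is already monic.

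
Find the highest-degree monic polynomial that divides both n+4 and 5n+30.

1

Euclidean algorithm in ℚ[n]:
  n+4 = (1/5)(5n+30) + (−2)
  5n+30 = (−(5/2)n−15)(−2) + (0)
The last nonzero remainder is the constant −2, so the polynomials are coprime and gcd = 1.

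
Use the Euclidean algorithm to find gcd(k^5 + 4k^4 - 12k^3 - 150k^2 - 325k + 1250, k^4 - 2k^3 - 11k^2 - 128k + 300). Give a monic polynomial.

k^3 + 4k^2 + 13k - 50

Repeated division with remainder:
  k^5 + 4k^4 - 12k^3 - 150k^2 - 325k + 1250 = (k + 6)(k^4 - 2k^3 - 11k^2 - 128k + 300) + (11k^3 + 44k^2 + 143k - 550)
  k^4 - 2k^3 - 11k^2 - 128k + 300 = ((1/11)k - 6/11)(11k^3 + 44k^2 + 143k - 550) + (0)
Last nonzero remainder: 11k^3 + 44k^2 + 143k - 550. Dividing through by 11 gives the monic gcd k^3 + 4k^2 + 13k - 50.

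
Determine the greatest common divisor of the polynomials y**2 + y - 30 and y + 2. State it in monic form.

1

Apply the Euclidean algorithm:
  y**2 + y - 30 = (y - 1)(y + 2) + (-28)
  y + 2 = (-(1/28)y - 1/14)(-28) + (0)
The last nonzero remainder is the constant -28, so the polynomials are coprime and gcd = 1.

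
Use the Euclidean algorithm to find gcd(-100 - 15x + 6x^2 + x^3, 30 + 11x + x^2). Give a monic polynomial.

Apply the Euclidean algorithm:
  x^3 + 6x^2 - 15x - 100 = (x - 5)(x^2 + 11x + 30) + (10x + 50)
  x^2 + 11x + 30 = ((1/10)x + 3/5)(10x + 50) + (0)
Last nonzero remainder: 10x + 50. Dividing through by 10 gives the monic gcd x + 5.

5 + x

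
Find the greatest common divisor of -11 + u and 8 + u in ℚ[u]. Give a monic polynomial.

1

By polynomial division,
  u - 11 = (u + 8) + (-19)
  u + 8 = (-(1/19)u - 8/19)(-19) + (0)
The last nonzero remainder is the constant -19, so the polynomials are coprime and gcd = 1.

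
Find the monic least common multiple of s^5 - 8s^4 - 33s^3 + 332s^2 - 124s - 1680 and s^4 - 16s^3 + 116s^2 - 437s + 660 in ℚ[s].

s^7 - 15s^6 + 56s^5 + 299s^4 - 3537s^3 + 10144s^2 + 7668s - 55440

Apply the Euclidean algorithm:
  s^5 - 8s^4 - 33s^3 + 332s^2 - 124s - 1680 = (s + 8)(s^4 - 16s^3 + 116s^2 - 437s + 660) + (-21s^3 - 159s^2 + 2712s - 6960)
  s^4 - 16s^3 + 116s^2 - 437s + 660 = (-(1/21)s + 55/49)(-21s^3 - 159s^2 + 2712s - 6960) + ((20757/49)s^2 - (186813/49)s + 415140/49)
  -21s^3 - 159s^2 + 2712s - 6960 = (-(343/6919)s - 5684/6919)((20757/49)s^2 - (186813/49)s + 415140/49) + (0)
Last nonzero remainder: (20757/49)s^2 - (186813/49)s + 415140/49. Dividing through by 20757/49 gives the monic gcd s^2 - 9s + 20.
Then lcm(f, g) = f·g / gcd(f, g); expanding and making the result monic gives the answer.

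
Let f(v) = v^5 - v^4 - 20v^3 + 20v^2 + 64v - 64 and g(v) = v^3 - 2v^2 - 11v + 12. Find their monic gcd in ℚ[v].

v^2 - 5v + 4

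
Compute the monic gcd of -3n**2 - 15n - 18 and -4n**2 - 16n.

1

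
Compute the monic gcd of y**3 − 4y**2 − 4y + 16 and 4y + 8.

Euclidean algorithm in ℚ[y]:
  y**3 − 4y**2 − 4y + 16 = ((1/4)y**2 − (3/2)y + 2)(4y + 8) + (0)
Last nonzero remainder: 4y + 8. Dividing through by 4 gives the monic gcd y + 2.

y + 2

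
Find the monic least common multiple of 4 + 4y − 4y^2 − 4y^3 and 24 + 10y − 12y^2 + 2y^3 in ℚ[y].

−12 − 5y + 18y^2 + 4y^3 − 6y^4 + y^5

Apply the Euclidean algorithm:
  −4y^3 − 4y^2 + 4y + 4 = (−2)(2y^3 − 12y^2 + 10y + 24) + (−28y^2 + 24y + 52)
  2y^3 − 12y^2 + 10y + 24 = (−(1/14)y + 18/49)(−28y^2 + 24y + 52) + ((240/49)y + 240/49)
  −28y^2 + 24y + 52 = (−(343/60)y + 637/60)((240/49)y + 240/49) + (0)
Last nonzero remainder: (240/49)y + 240/49. Dividing through by 240/49 gives the monic gcd y + 1.
Then lcm(f, g) = f·g / gcd(f, g); expanding and making the result monic gives the answer.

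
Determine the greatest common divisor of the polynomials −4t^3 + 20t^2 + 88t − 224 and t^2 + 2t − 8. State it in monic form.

Euclidean algorithm in ℚ[t]:
  −4t^3 + 20t^2 + 88t − 224 = (−4t + 28)(t^2 + 2t − 8) + (0)
The last nonzero remainder t^2 + 2t − 8 is already monic.

t^2 + 2t − 8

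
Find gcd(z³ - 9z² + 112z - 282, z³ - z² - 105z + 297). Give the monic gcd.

z - 3

Euclidean algorithm in ℚ[z]:
  z³ - 9z² + 112z - 282 = (z³ - z² - 105z + 297) + (-8z² + 217z - 579)
  z³ - z² - 105z + 297 = (-(1/8)z - 209/64)(-8z² + 217z - 579) + ((34001/64)z - 102003/64)
  -8z² + 217z - 579 = (-(512/34001)z + 12352/34001)((34001/64)z - 102003/64) + (0)
Last nonzero remainder: (34001/64)z - 102003/64. Dividing through by 34001/64 gives the monic gcd z - 3.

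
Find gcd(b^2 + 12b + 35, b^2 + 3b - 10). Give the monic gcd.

b + 5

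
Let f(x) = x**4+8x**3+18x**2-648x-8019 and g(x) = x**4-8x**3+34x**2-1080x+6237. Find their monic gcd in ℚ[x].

x**3-x**2+27x-891

Repeated division with remainder:
  x**4+8x**3+18x**2-648x-8019 = (x**4-8x**3+34x**2-1080x+6237) + (16x**3-16x**2+432x-14256)
  x**4-8x**3+34x**2-1080x+6237 = ((1/16)x-7/16)(16x**3-16x**2+432x-14256) + (0)
Last nonzero remainder: 16x**3-16x**2+432x-14256. Dividing through by 16 gives the monic gcd x**3-x**2+27x-891.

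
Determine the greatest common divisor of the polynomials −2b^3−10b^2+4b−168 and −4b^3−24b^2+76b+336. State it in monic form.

Euclidean algorithm in ℚ[b]:
  −2b^3−10b^2+4b−168 = (1/2)(−4b^3−24b^2+76b+336) + (2b^2−34b−336)
  −4b^3−24b^2+76b+336 = (−2b−46)(2b^2−34b−336) + (−2160b−15120)
  2b^2−34b−336 = (−(1/1080)b+1/45)(−2160b−15120) + (0)
Last nonzero remainder: −2160b−15120. Dividing through by −2160 gives the monic gcd b+7.

b+7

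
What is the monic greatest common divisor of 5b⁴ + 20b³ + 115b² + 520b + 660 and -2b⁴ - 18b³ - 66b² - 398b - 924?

b³ + 2b² + 19b + 66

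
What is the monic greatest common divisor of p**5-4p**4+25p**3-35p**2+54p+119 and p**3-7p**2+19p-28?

p**2-3p+7

By polynomial division,
  p**5-4p**4+25p**3-35p**2+54p+119 = (p**2+3p+27)(p**3-7p**2+19p-28) + (125p**2-375p+875)
  p**3-7p**2+19p-28 = ((1/125)p-4/125)(125p**2-375p+875) + (0)
Last nonzero remainder: 125p**2-375p+875. Dividing through by 125 gives the monic gcd p**2-3p+7.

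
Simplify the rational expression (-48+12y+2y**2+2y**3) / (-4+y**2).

(24+6y+2y**2)/(2+y)

Euclidean algorithm in ℚ[y]:
  2y**3+2y**2+12y-48 = (2y+2)(y**2-4) + (20y-40)
  y**2-4 = ((1/20)y+1/10)(20y-40) + (0)
Last nonzero remainder: 20y-40. Dividing through by 20 gives the monic gcd y-2.
Cancel y-2 from numerator and denominator to get the reduced form.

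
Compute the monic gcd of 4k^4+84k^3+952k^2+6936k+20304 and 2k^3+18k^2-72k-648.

By polynomial division,
  4k^4+84k^3+952k^2+6936k+20304 = (2k+24)(2k^3+18k^2-72k-648) + (664k^2+9960k+35856)
  2k^3+18k^2-72k-648 = ((1/332)k-3/166)(664k^2+9960k+35856) + (0)
Last nonzero remainder: 664k^2+9960k+35856. Dividing through by 664 gives the monic gcd k^2+15k+54.

k^2+15k+54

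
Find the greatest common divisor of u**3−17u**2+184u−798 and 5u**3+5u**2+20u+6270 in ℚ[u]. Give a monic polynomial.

Apply the Euclidean algorithm:
  u**3−17u**2+184u−798 = (1/5)(5u**3+5u**2+20u+6270) + (−18u**2+180u−2052)
  5u**3+5u**2+20u+6270 = (−(5/18)u−55/18)(−18u**2+180u−2052) + (0)
Last nonzero remainder: −18u**2+180u−2052. Dividing through by −18 gives the monic gcd u**2−10u+114.

u**2−10u+114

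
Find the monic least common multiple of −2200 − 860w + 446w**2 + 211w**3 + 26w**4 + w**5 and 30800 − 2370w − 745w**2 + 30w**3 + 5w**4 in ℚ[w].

Repeated division with remainder:
  w**5 + 26w**4 + 211w**3 + 446w**2 − 860w − 2200 = ((1/5)w + 4)(5w**4 + 30w**3 − 745w**2 − 2370w + 30800) + (240w**3 + 3900w**2 + 2460w − 125400)
  5w**4 + 30w**3 − 745w**2 − 2370w + 30800 = ((1/48)w − 41/192)(240w**3 + 3900w**2 + 2460w − 125400) + ((585/16)w**2 + (12285/16)w + 32175/8)
  240w**3 + 3900w**2 + 2460w − 125400 = ((256/39)w − 1216/39)((585/16)w**2 + (12285/16)w + 32175/8) + (0)
Last nonzero remainder: (585/16)w**2 + (12285/16)w + 32175/8. Dividing through by 585/16 gives the monic gcd w**2 + 21w + 110.
Then lcm(f, g) = f·g / gcd(f, g); expanding and making the result monic gives the answer.

−123200 − 15160w + 35676w**2 + 4266w**3 − 1263w**4 − 123w**5 + 11w**6 + w**7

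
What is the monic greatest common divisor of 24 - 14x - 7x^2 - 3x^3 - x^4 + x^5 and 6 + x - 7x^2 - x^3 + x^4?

6 - 5x - 2x^2 + x^3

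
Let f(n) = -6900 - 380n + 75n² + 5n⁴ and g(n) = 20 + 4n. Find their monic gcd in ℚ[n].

Repeated division with remainder:
  5n⁴ + 75n² - 380n - 6900 = ((5/4)n³ - (25/4)n² + 50n - 345)(4n + 20) + (0)
Last nonzero remainder: 4n + 20. Dividing through by 4 gives the monic gcd n + 5.

5 + n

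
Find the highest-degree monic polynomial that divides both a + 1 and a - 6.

1

Apply the Euclidean algorithm:
  a + 1 = (a - 6) + (7)
  a - 6 = ((1/7)a - 6/7)(7) + (0)
The last nonzero remainder is the constant 7, so the polynomials are coprime and gcd = 1.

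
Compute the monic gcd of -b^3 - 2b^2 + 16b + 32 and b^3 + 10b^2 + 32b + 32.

Apply the Euclidean algorithm:
  -b^3 - 2b^2 + 16b + 32 = (-1)(b^3 + 10b^2 + 32b + 32) + (8b^2 + 48b + 64)
  b^3 + 10b^2 + 32b + 32 = ((1/8)b + 1/2)(8b^2 + 48b + 64) + (0)
Last nonzero remainder: 8b^2 + 48b + 64. Dividing through by 8 gives the monic gcd b^2 + 6b + 8.

b^2 + 6b + 8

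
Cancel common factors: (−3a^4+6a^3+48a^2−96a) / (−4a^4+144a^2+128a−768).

(3a^2−12a)/(4a^2−8a−96)

Repeated division with remainder:
  −3a^4+6a^3+48a^2−96a = (3/4)(−4a^4+144a^2+128a−768) + (6a^3−60a^2−192a+576)
  −4a^4+144a^2+128a−768 = (−(2/3)a−20/3)(6a^3−60a^2−192a+576) + (−384a^2−768a+3072)
  6a^3−60a^2−192a+576 = (−(1/64)a+3/16)(−384a^2−768a+3072) + (0)
Last nonzero remainder: −384a^2−768a+3072. Dividing through by −384 gives the monic gcd a^2+2a−8.
Cancel a^2+2a−8 from numerator and denominator to get the reduced form.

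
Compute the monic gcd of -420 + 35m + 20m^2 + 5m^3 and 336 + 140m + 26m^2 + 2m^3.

28 + 7m + m^2

Repeated division with remainder:
  5m^3 + 20m^2 + 35m - 420 = (5/2)(2m^3 + 26m^2 + 140m + 336) + (-45m^2 - 315m - 1260)
  2m^3 + 26m^2 + 140m + 336 = (-(2/45)m - 4/15)(-45m^2 - 315m - 1260) + (0)
Last nonzero remainder: -45m^2 - 315m - 1260. Dividing through by -45 gives the monic gcd m^2 + 7m + 28.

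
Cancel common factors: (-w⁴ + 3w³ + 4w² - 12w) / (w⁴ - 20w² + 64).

(-w² + 3w)/(w² - 16)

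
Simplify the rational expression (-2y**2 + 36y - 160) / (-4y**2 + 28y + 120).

(y - 8)/(2y + 6)

Repeated division with remainder:
  -2y**2 + 36y - 160 = (1/2)(-4y**2 + 28y + 120) + (22y - 220)
  -4y**2 + 28y + 120 = (-(2/11)y - 6/11)(22y - 220) + (0)
Last nonzero remainder: 22y - 220. Dividing through by 22 gives the monic gcd y - 10.
Cancel y - 10 from numerator and denominator to get the reduced form.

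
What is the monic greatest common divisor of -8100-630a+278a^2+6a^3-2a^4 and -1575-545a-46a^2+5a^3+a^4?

Apply the Euclidean algorithm:
  -2a^4+6a^3+278a^2-630a-8100 = (-2)(a^4+5a^3-46a^2-545a-1575) + (16a^3+186a^2-1720a-11250)
  a^4+5a^3-46a^2-545a-1575 = ((1/16)a-53/128)(16a^3+186a^2-1720a-11250) + ((8865/64)a^2-(8865/16)a-398925/64)
  16a^3+186a^2-1720a-11250 = ((1024/8865)a+3200/1773)((8865/64)a^2-(8865/16)a-398925/64) + (0)
Last nonzero remainder: (8865/64)a^2-(8865/16)a-398925/64. Dividing through by 8865/64 gives the monic gcd a^2-4a-45.

-45-4a+a^2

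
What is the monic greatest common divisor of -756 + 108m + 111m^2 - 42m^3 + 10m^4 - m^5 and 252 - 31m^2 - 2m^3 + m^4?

Euclidean algorithm in ℚ[m]:
  -m^5 + 10m^4 - 42m^3 + 111m^2 + 108m - 756 = (-m + 8)(m^4 - 2m^3 - 31m^2 + 252) + (-57m^3 + 359m^2 + 360m - 2772)
  m^4 - 2m^3 - 31m^2 + 252 = (-(1/57)m - 245/3249)(-57m^3 + 359m^2 + 360m - 2772) + ((7756/3249)m^2 - (7756/361)m + 15512/361)
  -57m^3 + 359m^2 + 360m - 2772 = (-(185193/7756)m - 35739/554)((7756/3249)m^2 - (7756/361)m + 15512/361) + (0)
Last nonzero remainder: (7756/3249)m^2 - (7756/361)m + 15512/361. Dividing through by 7756/3249 gives the monic gcd m^2 - 9m + 18.

18 - 9m + m^2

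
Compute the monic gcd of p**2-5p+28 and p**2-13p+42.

1

Euclidean algorithm in ℚ[p]:
  p**2-5p+28 = (p**2-13p+42) + (8p-14)
  p**2-13p+42 = ((1/8)p-45/32)(8p-14) + (357/16)
  8p-14 = ((128/357)p-32/51)(357/16) + (0)
The last nonzero remainder is the constant 357/16, so the polynomials are coprime and gcd = 1.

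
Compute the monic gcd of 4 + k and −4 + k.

1

Euclidean algorithm in ℚ[k]:
  k + 4 = (k − 4) + (8)
  k − 4 = ((1/8)k − 1/2)(8) + (0)
The last nonzero remainder is the constant 8, so the polynomials are coprime and gcd = 1.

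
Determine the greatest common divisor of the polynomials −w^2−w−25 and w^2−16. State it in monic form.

1

Euclidean algorithm in ℚ[w]:
  −w^2−w−25 = (−1)(w^2−16) + (−w−41)
  w^2−16 = (−w+41)(−w−41) + (1665)
  −w−41 = (−(1/1665)w−41/1665)(1665) + (0)
The last nonzero remainder is the constant 1665, so the polynomials are coprime and gcd = 1.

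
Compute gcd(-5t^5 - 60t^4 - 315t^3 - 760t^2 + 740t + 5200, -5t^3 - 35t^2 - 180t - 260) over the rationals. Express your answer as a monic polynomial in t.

Apply the Euclidean algorithm:
  -5t^5 - 60t^4 - 315t^3 - 760t^2 + 740t + 5200 = (t^2 + 5t - 8)(-5t^3 - 35t^2 - 180t - 260) + (120t^2 + 600t + 3120)
  -5t^3 - 35t^2 - 180t - 260 = (-(1/24)t - 1/12)(120t^2 + 600t + 3120) + (0)
Last nonzero remainder: 120t^2 + 600t + 3120. Dividing through by 120 gives the monic gcd t^2 + 5t + 26.

t^2 + 5t + 26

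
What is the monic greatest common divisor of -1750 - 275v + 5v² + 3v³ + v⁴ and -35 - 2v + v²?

Euclidean algorithm in ℚ[v]:
  v⁴ + 3v³ + 5v² - 275v - 1750 = (v² + 5v + 50)(v² - 2v - 35) + (0)
The last nonzero remainder v² - 2v - 35 is already monic.

-35 - 2v + v²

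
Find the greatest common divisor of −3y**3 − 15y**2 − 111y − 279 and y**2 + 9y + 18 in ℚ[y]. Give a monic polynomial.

Repeated division with remainder:
  −3y**3 − 15y**2 − 111y − 279 = (−3y + 12)(y**2 + 9y + 18) + (−165y − 495)
  y**2 + 9y + 18 = (−(1/165)y − 2/55)(−165y − 495) + (0)
Last nonzero remainder: −165y − 495. Dividing through by −165 gives the monic gcd y + 3.

y + 3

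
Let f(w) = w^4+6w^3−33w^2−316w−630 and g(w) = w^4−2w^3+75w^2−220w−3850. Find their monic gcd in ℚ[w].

Euclidean algorithm in ℚ[w]:
  w^4+6w^3−33w^2−316w−630 = (w^4−2w^3+75w^2−220w−3850) + (8w^3−108w^2−96w+3220)
  w^4−2w^3+75w^2−220w−3850 = ((1/8)w+23/16)(8w^3−108w^2−96w+3220) + ((969/4)w^2−(969/2)w−33915/4)
  8w^3−108w^2−96w+3220 = ((32/969)w−368/969)((969/4)w^2−(969/2)w−33915/4) + (0)
Last nonzero remainder: (969/4)w^2−(969/2)w−33915/4. Dividing through by 969/4 gives the monic gcd w^2−2w−35.

w^2−2w−35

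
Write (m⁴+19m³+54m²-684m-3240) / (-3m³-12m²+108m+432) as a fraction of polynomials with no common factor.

Repeated division with remainder:
  m⁴+19m³+54m²-684m-3240 = (-(1/3)m-5)(-3m³-12m²+108m+432) + (30m²-1080)
  -3m³-12m²+108m+432 = (-(1/10)m-2/5)(30m²-1080) + (0)
Last nonzero remainder: 30m²-1080. Dividing through by 30 gives the monic gcd m²-36.
Cancel m²-36 from numerator and denominator to get the reduced form.

(-m²-19m-90)/(3m+12)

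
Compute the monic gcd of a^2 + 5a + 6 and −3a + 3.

By polynomial division,
  a^2 + 5a + 6 = (−(1/3)a − 2)(−3a + 3) + (12)
  −3a + 3 = (−(1/4)a + 1/4)(12) + (0)
The last nonzero remainder is the constant 12, so the polynomials are coprime and gcd = 1.

1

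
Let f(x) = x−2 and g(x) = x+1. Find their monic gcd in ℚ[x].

Euclidean algorithm in ℚ[x]:
  x−2 = (x+1) + (−3)
  x+1 = (−(1/3)x−1/3)(−3) + (0)
The last nonzero remainder is the constant −3, so the polynomials are coprime and gcd = 1.

1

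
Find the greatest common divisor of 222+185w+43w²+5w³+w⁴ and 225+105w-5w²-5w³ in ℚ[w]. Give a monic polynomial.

3+w

By polynomial division,
  w⁴+5w³+43w²+185w+222 = (-(1/5)w-4/5)(-5w³-5w²+105w+225) + (60w²+314w+402)
  -5w³-5w²+105w+225 = (-(1/12)w+127/360)(60w²+314w+402) + ((4991/180)w+4991/60)
  60w²+314w+402 = ((10800/4991)w+24120/4991)((4991/180)w+4991/60) + (0)
Last nonzero remainder: (4991/180)w+4991/60. Dividing through by 4991/180 gives the monic gcd w+3.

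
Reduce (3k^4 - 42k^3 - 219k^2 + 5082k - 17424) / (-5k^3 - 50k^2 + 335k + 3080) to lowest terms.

(-3k^2 + 51k - 198)/(5k + 35)

Apply the Euclidean algorithm:
  3k^4 - 42k^3 - 219k^2 + 5082k - 17424 = (-(3/5)k + 72/5)(-5k^3 - 50k^2 + 335k + 3080) + (702k^2 + 2106k - 61776)
  -5k^3 - 50k^2 + 335k + 3080 = (-(5/702)k - 35/702)(702k^2 + 2106k - 61776) + (0)
Last nonzero remainder: 702k^2 + 2106k - 61776. Dividing through by 702 gives the monic gcd k^2 + 3k - 88.
Cancel k^2 + 3k - 88 from numerator and denominator to get the reduced form.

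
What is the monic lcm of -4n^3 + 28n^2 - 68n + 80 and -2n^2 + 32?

n^4 - 3n^3 - 11n^2 + 48n - 80

By polynomial division,
  -4n^3 + 28n^2 - 68n + 80 = (2n - 14)(-2n^2 + 32) + (-132n + 528)
  -2n^2 + 32 = ((1/66)n + 2/33)(-132n + 528) + (0)
Last nonzero remainder: -132n + 528. Dividing through by -132 gives the monic gcd n - 4.
Then lcm(f, g) = f·g / gcd(f, g); expanding and making the result monic gives the answer.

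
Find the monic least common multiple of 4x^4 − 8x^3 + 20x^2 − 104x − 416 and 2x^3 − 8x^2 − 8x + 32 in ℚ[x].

x^5 − 4x^4 + 9x^3 − 36x^2 − 52x + 208

Euclidean algorithm in ℚ[x]:
  4x^4 − 8x^3 + 20x^2 − 104x − 416 = (2x + 4)(2x^3 − 8x^2 − 8x + 32) + (68x^2 − 136x − 544)
  2x^3 − 8x^2 − 8x + 32 = ((1/34)x − 1/17)(68x^2 − 136x − 544) + (0)
Last nonzero remainder: 68x^2 − 136x − 544. Dividing through by 68 gives the monic gcd x^2 − 2x − 8.
Then lcm(f, g) = f·g / gcd(f, g); expanding and making the result monic gives the answer.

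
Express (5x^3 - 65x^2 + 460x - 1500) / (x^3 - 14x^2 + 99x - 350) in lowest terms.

(5x - 30)/(x - 7)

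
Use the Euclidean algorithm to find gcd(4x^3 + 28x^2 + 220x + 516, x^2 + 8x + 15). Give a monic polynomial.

Euclidean algorithm in ℚ[x]:
  4x^3 + 28x^2 + 220x + 516 = (4x - 4)(x^2 + 8x + 15) + (192x + 576)
  x^2 + 8x + 15 = ((1/192)x + 5/192)(192x + 576) + (0)
Last nonzero remainder: 192x + 576. Dividing through by 192 gives the monic gcd x + 3.

x + 3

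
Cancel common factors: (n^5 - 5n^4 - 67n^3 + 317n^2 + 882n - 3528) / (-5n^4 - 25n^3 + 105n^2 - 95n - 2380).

(-n^3 + 16n^2 - 81n + 126)/(5n^2 - 30n + 85)

Euclidean algorithm in ℚ[n]:
  n^5 - 5n^4 - 67n^3 + 317n^2 + 882n - 3528 = (-(1/5)n + 2)(-5n^4 - 25n^3 + 105n^2 - 95n - 2380) + (4n^3 + 88n^2 + 596n + 1232)
  -5n^4 - 25n^3 + 105n^2 - 95n - 2380 = (-(5/4)n + 85/4)(4n^3 + 88n^2 + 596n + 1232) + (-1020n^2 - 11220n - 28560)
  4n^3 + 88n^2 + 596n + 1232 = (-(1/255)n - 11/255)(-1020n^2 - 11220n - 28560) + (0)
Last nonzero remainder: -1020n^2 - 11220n - 28560. Dividing through by -1020 gives the monic gcd n^2 + 11n + 28.
Cancel n^2 + 11n + 28 from numerator and denominator to get the reduced form.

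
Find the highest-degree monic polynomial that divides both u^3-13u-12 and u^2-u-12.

By polynomial division,
  u^3-13u-12 = (u+1)(u^2-u-12) + (0)
The last nonzero remainder u^2-u-12 is already monic.

u^2-u-12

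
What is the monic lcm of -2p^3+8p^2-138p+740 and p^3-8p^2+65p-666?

p^4-13p^3+105p^2-991p+3330

Apply the Euclidean algorithm:
  -2p^3+8p^2-138p+740 = (-2)(p^3-8p^2+65p-666) + (-8p^2-8p-592)
  p^3-8p^2+65p-666 = (-(1/8)p+9/8)(-8p^2-8p-592) + (0)
Last nonzero remainder: -8p^2-8p-592. Dividing through by -8 gives the monic gcd p^2+p+74.
Then lcm(f, g) = f·g / gcd(f, g); expanding and making the result monic gives the answer.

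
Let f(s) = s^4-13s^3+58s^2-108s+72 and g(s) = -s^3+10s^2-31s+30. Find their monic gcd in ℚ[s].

Apply the Euclidean algorithm:
  s^4-13s^3+58s^2-108s+72 = (-s+3)(-s^3+10s^2-31s+30) + (-3s^2+15s-18)
  -s^3+10s^2-31s+30 = ((1/3)s-5/3)(-3s^2+15s-18) + (0)
Last nonzero remainder: -3s^2+15s-18. Dividing through by -3 gives the monic gcd s^2-5s+6.

s^2-5s+6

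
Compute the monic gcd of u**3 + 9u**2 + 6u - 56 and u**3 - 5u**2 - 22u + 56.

u**2 + 2u - 8

By polynomial division,
  u**3 + 9u**2 + 6u - 56 = (u**3 - 5u**2 - 22u + 56) + (14u**2 + 28u - 112)
  u**3 - 5u**2 - 22u + 56 = ((1/14)u - 1/2)(14u**2 + 28u - 112) + (0)
Last nonzero remainder: 14u**2 + 28u - 112. Dividing through by 14 gives the monic gcd u**2 + 2u - 8.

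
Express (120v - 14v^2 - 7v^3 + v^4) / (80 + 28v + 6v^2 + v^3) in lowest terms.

By polynomial division,
  v^4 - 7v^3 - 14v^2 + 120v = (v - 13)(v^3 + 6v^2 + 28v + 80) + (36v^2 + 404v + 1040)
  v^3 + 6v^2 + 28v + 80 = ((1/36)v - 47/324)(36v^2 + 404v + 1040) + ((4675/81)v + 18700/81)
  36v^2 + 404v + 1040 = ((2916/4675)v + 4212/935)((4675/81)v + 18700/81) + (0)
Last nonzero remainder: (4675/81)v + 18700/81. Dividing through by 4675/81 gives the monic gcd v + 4.
Cancel v + 4 from numerator and denominator to get the reduced form.

(30v - 11v^2 + v^3)/(20 + 2v + v^2)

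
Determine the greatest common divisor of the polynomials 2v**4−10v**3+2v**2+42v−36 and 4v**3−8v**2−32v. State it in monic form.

v+2

Euclidean algorithm in ℚ[v]:
  2v**4−10v**3+2v**2+42v−36 = ((1/2)v−3/2)(4v**3−8v**2−32v) + (6v**2−6v−36)
  4v**3−8v**2−32v = ((2/3)v−2/3)(6v**2−6v−36) + (−12v−24)
  6v**2−6v−36 = (−(1/2)v+3/2)(−12v−24) + (0)
Last nonzero remainder: −12v−24. Dividing through by −12 gives the monic gcd v+2.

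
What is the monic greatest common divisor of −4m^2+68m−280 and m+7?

1

Euclidean algorithm in ℚ[m]:
  −4m^2+68m−280 = (−4m+96)(m+7) + (−952)
  m+7 = (−(1/952)m−1/136)(−952) + (0)
The last nonzero remainder is the constant −952, so the polynomials are coprime and gcd = 1.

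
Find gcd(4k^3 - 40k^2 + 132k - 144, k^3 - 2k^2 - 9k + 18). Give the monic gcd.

Repeated division with remainder:
  4k^3 - 40k^2 + 132k - 144 = (4)(k^3 - 2k^2 - 9k + 18) + (-32k^2 + 168k - 216)
  k^3 - 2k^2 - 9k + 18 = (-(1/32)k - 13/128)(-32k^2 + 168k - 216) + ((21/16)k - 63/16)
  -32k^2 + 168k - 216 = (-(512/21)k + 384/7)((21/16)k - 63/16) + (0)
Last nonzero remainder: (21/16)k - 63/16. Dividing through by 21/16 gives the monic gcd k - 3.

k - 3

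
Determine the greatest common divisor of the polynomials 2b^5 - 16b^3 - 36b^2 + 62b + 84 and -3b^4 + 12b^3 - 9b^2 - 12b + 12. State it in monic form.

b^2 - b - 2

Euclidean algorithm in ℚ[b]:
  2b^5 - 16b^3 - 36b^2 + 62b + 84 = (-(2/3)b - 8/3)(-3b^4 + 12b^3 - 9b^2 - 12b + 12) + (10b^3 - 68b^2 + 38b + 116)
  -3b^4 + 12b^3 - 9b^2 - 12b + 12 = (-(3/10)b - 21/25)(10b^3 - 68b^2 + 38b + 116) + (-(1368/25)b^2 + (1368/25)b + 2736/25)
  10b^3 - 68b^2 + 38b + 116 = (-(125/684)b + 725/684)(-(1368/25)b^2 + (1368/25)b + 2736/25) + (0)
Last nonzero remainder: -(1368/25)b^2 + (1368/25)b + 2736/25. Dividing through by -1368/25 gives the monic gcd b^2 - b - 2.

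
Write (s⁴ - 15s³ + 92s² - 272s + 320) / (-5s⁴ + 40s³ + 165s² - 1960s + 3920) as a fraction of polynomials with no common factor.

By polynomial division,
  s⁴ - 15s³ + 92s² - 272s + 320 = (-1/5)(-5s⁴ + 40s³ + 165s² - 1960s + 3920) + (-7s³ + 125s² - 664s + 1104)
  -5s⁴ + 40s³ + 165s² - 1960s + 3920 = ((5/7)s + 345/49)(-7s³ + 125s² - 664s + 1104) + (-(11800/49)s² + (94400/49)s - 188800/49)
  -7s³ + 125s² - 664s + 1104 = ((343/11800)s - 3381/11800)(-(11800/49)s² + (94400/49)s - 188800/49) + (0)
Last nonzero remainder: -(11800/49)s² + (94400/49)s - 188800/49. Dividing through by -11800/49 gives the monic gcd s² - 8s + 16.
Cancel s² - 8s + 16 from numerator and denominator to get the reduced form.

(-s² + 7s - 20)/(5s² - 245)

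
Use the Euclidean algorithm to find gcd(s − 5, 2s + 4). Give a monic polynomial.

By polynomial division,
  s − 5 = (1/2)(2s + 4) + (−7)
  2s + 4 = (−(2/7)s − 4/7)(−7) + (0)
The last nonzero remainder is the constant −7, so the polynomials are coprime and gcd = 1.

1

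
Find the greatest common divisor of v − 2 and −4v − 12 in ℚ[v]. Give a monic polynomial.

1

Repeated division with remainder:
  v − 2 = (−1/4)(−4v − 12) + (−5)
  −4v − 12 = ((4/5)v + 12/5)(−5) + (0)
The last nonzero remainder is the constant −5, so the polynomials are coprime and gcd = 1.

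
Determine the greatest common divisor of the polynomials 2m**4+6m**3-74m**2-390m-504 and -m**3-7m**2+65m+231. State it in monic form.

m**2-4m-21

Repeated division with remainder:
  2m**4+6m**3-74m**2-390m-504 = (-2m+8)(-m**3-7m**2+65m+231) + (112m**2-448m-2352)
  -m**3-7m**2+65m+231 = (-(1/112)m-11/112)(112m**2-448m-2352) + (0)
Last nonzero remainder: 112m**2-448m-2352. Dividing through by 112 gives the monic gcd m**2-4m-21.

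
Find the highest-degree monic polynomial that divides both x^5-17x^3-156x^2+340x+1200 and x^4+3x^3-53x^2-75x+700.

Repeated division with remainder:
  x^5-17x^3-156x^2+340x+1200 = (x-3)(x^4+3x^3-53x^2-75x+700) + (45x^3-240x^2-585x+3300)
  x^4+3x^3-53x^2-75x+700 = ((1/45)x+5/27)(45x^3-240x^2-585x+3300) + ((40/9)x^2-40x+800/9)
  45x^3-240x^2-585x+3300 = ((81/8)x+297/8)((40/9)x^2-40x+800/9) + (0)
Last nonzero remainder: (40/9)x^2-40x+800/9. Dividing through by 40/9 gives the monic gcd x^2-9x+20.

x^2-9x+20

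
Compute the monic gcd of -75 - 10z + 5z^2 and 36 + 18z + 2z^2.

Apply the Euclidean algorithm:
  5z^2 - 10z - 75 = (5/2)(2z^2 + 18z + 36) + (-55z - 165)
  2z^2 + 18z + 36 = (-(2/55)z - 12/55)(-55z - 165) + (0)
Last nonzero remainder: -55z - 165. Dividing through by -55 gives the monic gcd z + 3.

3 + z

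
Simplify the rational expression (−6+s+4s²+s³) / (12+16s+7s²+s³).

Euclidean algorithm in ℚ[s]:
  s³+4s²+s−6 = (s³+7s²+16s+12) + (−3s²−15s−18)
  s³+7s²+16s+12 = (−(1/3)s−2/3)(−3s²−15s−18) + (0)
Last nonzero remainder: −3s²−15s−18. Dividing through by −3 gives the monic gcd s²+5s+6.
Cancel s²+5s+6 from numerator and denominator to get the reduced form.

(−1+s)/(2+s)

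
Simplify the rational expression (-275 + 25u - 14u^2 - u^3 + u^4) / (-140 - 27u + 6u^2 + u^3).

Apply the Euclidean algorithm:
  u^4 - u^3 - 14u^2 + 25u - 275 = (u - 7)(u^3 + 6u^2 - 27u - 140) + (55u^2 - 24u - 1255)
  u^3 + 6u^2 - 27u - 140 = ((1/55)u + 354/3025)(55u^2 - 24u - 1255) + (-(4154/3025)u + 4154/605)
  55u^2 - 24u - 1255 = (-(166375/4154)u - 759275/4154)(-(4154/3025)u + 4154/605) + (0)
Last nonzero remainder: -(4154/3025)u + 4154/605. Dividing through by -4154/3025 gives the monic gcd u - 5.
Cancel u - 5 from numerator and denominator to get the reduced form.

(55 + 6u + 4u^2 + u^3)/(28 + 11u + u^2)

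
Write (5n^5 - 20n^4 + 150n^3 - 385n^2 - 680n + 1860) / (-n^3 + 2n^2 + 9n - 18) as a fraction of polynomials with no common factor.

Repeated division with remainder:
  5n^5 - 20n^4 + 150n^3 - 385n^2 - 680n + 1860 = (-5n^2 + 10n - 175)(-n^3 + 2n^2 + 9n - 18) + (-215n^2 + 1075n - 1290)
  -n^3 + 2n^2 + 9n - 18 = ((1/215)n + 3/215)(-215n^2 + 1075n - 1290) + (0)
Last nonzero remainder: -215n^2 + 1075n - 1290. Dividing through by -215 gives the monic gcd n^2 - 5n + 6.
Cancel n^2 - 5n + 6 from numerator and denominator to get the reduced form.

(-5n^3 - 5n^2 - 145n - 310)/(n + 3)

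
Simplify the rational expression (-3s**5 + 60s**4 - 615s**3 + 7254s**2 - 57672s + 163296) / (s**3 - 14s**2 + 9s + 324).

(-3s**3 + 6s**2 - 264s + 2016)/(s + 4)

Apply the Euclidean algorithm:
  -3s**5 + 60s**4 - 615s**3 + 7254s**2 - 57672s + 163296 = (-3s**2 + 18s - 336)(s**3 - 14s**2 + 9s + 324) + (3360s**2 - 60480s + 272160)
  s**3 - 14s**2 + 9s + 324 = ((1/3360)s + 1/840)(3360s**2 - 60480s + 272160) + (0)
Last nonzero remainder: 3360s**2 - 60480s + 272160. Dividing through by 3360 gives the monic gcd s**2 - 18s + 81.
Cancel s**2 - 18s + 81 from numerator and denominator to get the reduced form.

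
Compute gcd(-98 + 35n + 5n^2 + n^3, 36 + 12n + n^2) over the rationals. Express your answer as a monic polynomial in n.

By polynomial division,
  n^3 + 5n^2 + 35n - 98 = (n - 7)(n^2 + 12n + 36) + (83n + 154)
  n^2 + 12n + 36 = ((1/83)n + 842/6889)(83n + 154) + (118336/6889)
  83n + 154 = ((571787/118336)n + 530453/59168)(118336/6889) + (0)
The last nonzero remainder is the constant 118336/6889, so the polynomials are coprime and gcd = 1.

1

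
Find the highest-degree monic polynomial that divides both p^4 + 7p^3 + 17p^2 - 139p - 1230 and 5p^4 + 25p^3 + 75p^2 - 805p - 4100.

p^3 + p^2 + 11p - 205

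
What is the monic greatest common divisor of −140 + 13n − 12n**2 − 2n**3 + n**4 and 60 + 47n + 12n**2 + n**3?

4 + n

Euclidean algorithm in ℚ[n]:
  n**4 − 2n**3 − 12n**2 + 13n − 140 = (n − 14)(n**3 + 12n**2 + 47n + 60) + (109n**2 + 611n + 700)
  n**3 + 12n**2 + 47n + 60 = ((1/109)n + 697/11881)(109n**2 + 611n + 700) + ((56240/11881)n + 224960/11881)
  109n**2 + 611n + 700 = ((1295029/56240)n + 415835/11248)((56240/11881)n + 224960/11881) + (0)
Last nonzero remainder: (56240/11881)n + 224960/11881. Dividing through by 56240/11881 gives the monic gcd n + 4.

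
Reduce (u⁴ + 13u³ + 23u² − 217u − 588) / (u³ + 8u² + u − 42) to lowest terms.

(u² + 3u − 28)/(u − 2)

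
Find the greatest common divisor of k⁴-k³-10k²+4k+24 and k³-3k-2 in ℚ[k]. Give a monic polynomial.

Repeated division with remainder:
  k⁴-k³-10k²+4k+24 = (k-1)(k³-3k-2) + (-7k²+3k+22)
  k³-3k-2 = (-(1/7)k-3/49)(-7k²+3k+22) + ((16/49)k-32/49)
  -7k²+3k+22 = (-(343/16)k-539/16)((16/49)k-32/49) + (0)
Last nonzero remainder: (16/49)k-32/49. Dividing through by 16/49 gives the monic gcd k-2.

k-2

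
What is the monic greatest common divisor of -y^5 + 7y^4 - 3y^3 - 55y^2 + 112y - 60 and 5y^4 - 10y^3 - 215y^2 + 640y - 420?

Euclidean algorithm in ℚ[y]:
  -y^5 + 7y^4 - 3y^3 - 55y^2 + 112y - 60 = (-(1/5)y + 1)(5y^4 - 10y^3 - 215y^2 + 640y - 420) + (-36y^3 + 288y^2 - 612y + 360)
  5y^4 - 10y^3 - 215y^2 + 640y - 420 = (-(5/36)y - 5/6)(-36y^3 + 288y^2 - 612y + 360) + (-60y^2 + 180y - 120)
  -36y^3 + 288y^2 - 612y + 360 = ((3/5)y - 3)(-60y^2 + 180y - 120) + (0)
Last nonzero remainder: -60y^2 + 180y - 120. Dividing through by -60 gives the monic gcd y^2 - 3y + 2.

y^2 - 3y + 2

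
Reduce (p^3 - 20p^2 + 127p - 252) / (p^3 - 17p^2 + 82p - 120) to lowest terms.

By polynomial division,
  p^3 - 20p^2 + 127p - 252 = (p^3 - 17p^2 + 82p - 120) + (-3p^2 + 45p - 132)
  p^3 - 17p^2 + 82p - 120 = (-(1/3)p + 2/3)(-3p^2 + 45p - 132) + (8p - 32)
  -3p^2 + 45p - 132 = (-(3/8)p + 33/8)(8p - 32) + (0)
Last nonzero remainder: 8p - 32. Dividing through by 8 gives the monic gcd p - 4.
Cancel p - 4 from numerator and denominator to get the reduced form.

(p^2 - 16p + 63)/(p^2 - 13p + 30)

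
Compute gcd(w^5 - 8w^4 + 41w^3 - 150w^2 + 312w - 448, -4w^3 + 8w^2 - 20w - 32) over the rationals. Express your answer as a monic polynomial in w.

w^2 - 3w + 8

Apply the Euclidean algorithm:
  w^5 - 8w^4 + 41w^3 - 150w^2 + 312w - 448 = (-(1/4)w^2 + (3/2)w - 6)(-4w^3 + 8w^2 - 20w - 32) + (-80w^2 + 240w - 640)
  -4w^3 + 8w^2 - 20w - 32 = ((1/20)w + 1/20)(-80w^2 + 240w - 640) + (0)
Last nonzero remainder: -80w^2 + 240w - 640. Dividing through by -80 gives the monic gcd w^2 - 3w + 8.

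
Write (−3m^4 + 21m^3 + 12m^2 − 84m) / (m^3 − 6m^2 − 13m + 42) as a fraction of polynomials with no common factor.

Euclidean algorithm in ℚ[m]:
  −3m^4 + 21m^3 + 12m^2 − 84m = (−3m + 3)(m^3 − 6m^2 − 13m + 42) + (−9m^2 + 81m − 126)
  m^3 − 6m^2 − 13m + 42 = (−(1/9)m − 1/3)(−9m^2 + 81m − 126) + (0)
Last nonzero remainder: −9m^2 + 81m − 126. Dividing through by −9 gives the monic gcd m^2 − 9m + 14.
Cancel m^2 − 9m + 14 from numerator and denominator to get the reduced form.

(−3m^2 − 6m)/(m + 3)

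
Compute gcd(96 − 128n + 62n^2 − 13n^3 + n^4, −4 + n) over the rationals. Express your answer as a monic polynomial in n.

−4 + n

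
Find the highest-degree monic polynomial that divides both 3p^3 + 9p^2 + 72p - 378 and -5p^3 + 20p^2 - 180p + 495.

Euclidean algorithm in ℚ[p]:
  3p^3 + 9p^2 + 72p - 378 = (-3/5)(-5p^3 + 20p^2 - 180p + 495) + (21p^2 - 36p - 81)
  -5p^3 + 20p^2 - 180p + 495 = (-(5/21)p + 80/147)(21p^2 - 36p - 81) + (-(8805/49)p + 26415/49)
  21p^2 - 36p - 81 = (-(343/2935)p - 441/2935)(-(8805/49)p + 26415/49) + (0)
Last nonzero remainder: -(8805/49)p + 26415/49. Dividing through by -8805/49 gives the monic gcd p - 3.

p - 3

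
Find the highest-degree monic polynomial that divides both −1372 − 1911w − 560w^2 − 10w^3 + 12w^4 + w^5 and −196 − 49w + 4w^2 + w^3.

−196 − 49w + 4w^2 + w^3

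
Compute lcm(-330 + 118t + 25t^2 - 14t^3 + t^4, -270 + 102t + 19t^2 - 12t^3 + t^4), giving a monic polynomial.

2970 - 1392t - 107t^2 + 151t^3 - 23t^4 + t^5

Apply the Euclidean algorithm:
  t^4 - 14t^3 + 25t^2 + 118t - 330 = (t^4 - 12t^3 + 19t^2 + 102t - 270) + (-2t^3 + 6t^2 + 16t - 60)
  t^4 - 12t^3 + 19t^2 + 102t - 270 = (-(1/2)t + 9/2)(-2t^3 + 6t^2 + 16t - 60) + (0)
Last nonzero remainder: -2t^3 + 6t^2 + 16t - 60. Dividing through by -2 gives the monic gcd t^3 - 3t^2 - 8t + 30.
Then lcm(f, g) = f·g / gcd(f, g); expanding and making the result monic gives the answer.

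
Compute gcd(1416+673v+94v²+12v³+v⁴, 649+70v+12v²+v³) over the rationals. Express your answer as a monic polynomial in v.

Apply the Euclidean algorithm:
  v⁴+12v³+94v²+673v+1416 = (v)(v³+12v²+70v+649) + (24v²+24v+1416)
  v³+12v²+70v+649 = ((1/24)v+11/24)(24v²+24v+1416) + (0)
Last nonzero remainder: 24v²+24v+1416. Dividing through by 24 gives the monic gcd v²+v+59.

59+v+v²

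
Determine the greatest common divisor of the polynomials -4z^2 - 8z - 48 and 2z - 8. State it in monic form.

By polynomial division,
  -4z^2 - 8z - 48 = (-2z - 12)(2z - 8) + (-144)
  2z - 8 = (-(1/72)z + 1/18)(-144) + (0)
The last nonzero remainder is the constant -144, so the polynomials are coprime and gcd = 1.

1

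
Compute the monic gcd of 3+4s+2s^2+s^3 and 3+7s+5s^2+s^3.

By polynomial division,
  s^3+2s^2+4s+3 = (s^3+5s^2+7s+3) + (−3s^2−3s)
  s^3+5s^2+7s+3 = (−(1/3)s−4/3)(−3s^2−3s) + (3s+3)
  −3s^2−3s = (−s)(3s+3) + (0)
Last nonzero remainder: 3s+3. Dividing through by 3 gives the monic gcd s+1.

1+s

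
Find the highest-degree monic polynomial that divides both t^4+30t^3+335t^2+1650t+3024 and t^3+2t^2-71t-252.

t+7

Euclidean algorithm in ℚ[t]:
  t^4+30t^3+335t^2+1650t+3024 = (t+28)(t^3+2t^2-71t-252) + (350t^2+3890t+10080)
  t^3+2t^2-71t-252 = ((1/350)t-319/12250)(350t^2+3890t+10080) + ((1836/1225)t+1836/175)
  350t^2+3890t+10080 = ((214375/918)t+49000/51)((1836/1225)t+1836/175) + (0)
Last nonzero remainder: (1836/1225)t+1836/175. Dividing through by 1836/1225 gives the monic gcd t+7.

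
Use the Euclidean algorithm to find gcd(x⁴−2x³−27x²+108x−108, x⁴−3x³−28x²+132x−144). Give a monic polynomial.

Repeated division with remainder:
  x⁴−2x³−27x²+108x−108 = (x⁴−3x³−28x²+132x−144) + (x³+x²−24x+36)
  x⁴−3x³−28x²+132x−144 = (x−4)(x³+x²−24x+36) + (0)
The last nonzero remainder x³+x²−24x+36 is already monic.

x³+x²−24x+36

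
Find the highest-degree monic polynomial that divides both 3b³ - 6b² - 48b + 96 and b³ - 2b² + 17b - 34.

b - 2

Euclidean algorithm in ℚ[b]:
  3b³ - 6b² - 48b + 96 = (3)(b³ - 2b² + 17b - 34) + (-99b + 198)
  b³ - 2b² + 17b - 34 = (-(1/99)b² - 17/99)(-99b + 198) + (0)
Last nonzero remainder: -99b + 198. Dividing through by -99 gives the monic gcd b - 2.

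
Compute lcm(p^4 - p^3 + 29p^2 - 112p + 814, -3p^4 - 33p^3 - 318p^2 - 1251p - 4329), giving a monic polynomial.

p^6 + 5p^5 + 62p^4 + 23p^3 + 1273p^2 + 516p + 31746

Euclidean algorithm in ℚ[p]:
  p^4 - p^3 + 29p^2 - 112p + 814 = (-1/3)(-3p^4 - 33p^3 - 318p^2 - 1251p - 4329) + (-12p^3 - 77p^2 - 529p - 629)
  -3p^4 - 33p^3 - 318p^2 - 1251p - 4329 = ((1/4)p + 55/48)(-12p^3 - 77p^2 - 529p - 629) + (-(4681/48)p^2 - (23405/48)p - 173197/48)
  -12p^3 - 77p^2 - 529p - 629 = ((576/4681)p + 816/4681)(-(4681/48)p^2 - (23405/48)p - 173197/48) + (0)
Last nonzero remainder: -(4681/48)p^2 - (23405/48)p - 173197/48. Dividing through by -4681/48 gives the monic gcd p^2 + 5p + 37.
Then lcm(f, g) = f·g / gcd(f, g); expanding and making the result monic gives the answer.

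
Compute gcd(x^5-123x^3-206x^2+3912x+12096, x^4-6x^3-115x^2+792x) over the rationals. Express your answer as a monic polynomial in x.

x^2-17x+72

Apply the Euclidean algorithm:
  x^5-123x^3-206x^2+3912x+12096 = (x+6)(x^4-6x^3-115x^2+792x) + (28x^3-308x^2-840x+12096)
  x^4-6x^3-115x^2+792x = ((1/28)x+5/28)(28x^3-308x^2-840x+12096) + (-30x^2+510x-2160)
  28x^3-308x^2-840x+12096 = (-(14/15)x-28/5)(-30x^2+510x-2160) + (0)
Last nonzero remainder: -30x^2+510x-2160. Dividing through by -30 gives the monic gcd x^2-17x+72.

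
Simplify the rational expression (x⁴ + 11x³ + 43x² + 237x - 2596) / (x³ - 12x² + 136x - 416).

Euclidean algorithm in ℚ[x]:
  x⁴ + 11x³ + 43x² + 237x - 2596 = (x + 23)(x³ - 12x² + 136x - 416) + (183x² - 2475x + 6972)
  x³ - 12x² + 136x - 416 = ((1/183)x + 31/3721)(183x² - 2475x + 6972) + ((441017/3721)x - 1764068/3721)
  183x² - 2475x + 6972 = ((680943/441017)x - 6485703/441017)((441017/3721)x - 1764068/3721) + (0)
Last nonzero remainder: (441017/3721)x - 1764068/3721. Dividing through by 441017/3721 gives the monic gcd x - 4.
Cancel x - 4 from numerator and denominator to get the reduced form.

(x³ + 15x² + 103x + 649)/(x² - 8x + 104)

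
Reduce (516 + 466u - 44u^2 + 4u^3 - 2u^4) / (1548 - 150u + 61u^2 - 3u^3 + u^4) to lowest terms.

Euclidean algorithm in ℚ[u]:
  -2u^4 + 4u^3 - 44u^2 + 466u + 516 = (-2)(u^4 - 3u^3 + 61u^2 - 150u + 1548) + (-2u^3 + 78u^2 + 166u + 3612)
  u^4 - 3u^3 + 61u^2 - 150u + 1548 = (-(1/2)u - 18)(-2u^3 + 78u^2 + 166u + 3612) + (1548u^2 + 4644u + 66564)
  -2u^3 + 78u^2 + 166u + 3612 = (-(1/774)u + 7/129)(1548u^2 + 4644u + 66564) + (0)
Last nonzero remainder: 1548u^2 + 4644u + 66564. Dividing through by 1548 gives the monic gcd u^2 + 3u + 43.
Cancel u^2 + 3u + 43 from numerator and denominator to get the reduced form.

(12 + 10u - 2u^2)/(36 - 6u + u^2)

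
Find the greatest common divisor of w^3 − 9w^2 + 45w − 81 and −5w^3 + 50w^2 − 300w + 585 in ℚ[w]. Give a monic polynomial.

w − 3

Repeated division with remainder:
  w^3 − 9w^2 + 45w − 81 = (−1/5)(−5w^3 + 50w^2 − 300w + 585) + (w^2 − 15w + 36)
  −5w^3 + 50w^2 − 300w + 585 = (−5w − 25)(w^2 − 15w + 36) + (−495w + 1485)
  w^2 − 15w + 36 = (−(1/495)w + 4/165)(−495w + 1485) + (0)
Last nonzero remainder: −495w + 1485. Dividing through by −495 gives the monic gcd w − 3.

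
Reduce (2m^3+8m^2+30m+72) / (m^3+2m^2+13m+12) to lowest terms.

Euclidean algorithm in ℚ[m]:
  2m^3+8m^2+30m+72 = (2)(m^3+2m^2+13m+12) + (4m^2+4m+48)
  m^3+2m^2+13m+12 = ((1/4)m+1/4)(4m^2+4m+48) + (0)
Last nonzero remainder: 4m^2+4m+48. Dividing through by 4 gives the monic gcd m^2+m+12.
Cancel m^2+m+12 from numerator and denominator to get the reduced form.

(2m+6)/(m+1)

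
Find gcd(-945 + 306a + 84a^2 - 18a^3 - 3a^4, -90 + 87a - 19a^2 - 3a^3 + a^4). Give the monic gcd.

Euclidean algorithm in ℚ[a]:
  -3a^4 - 18a^3 + 84a^2 + 306a - 945 = (-3)(a^4 - 3a^3 - 19a^2 + 87a - 90) + (-27a^3 + 27a^2 + 567a - 1215)
  a^4 - 3a^3 - 19a^2 + 87a - 90 = (-(1/27)a + 2/27)(-27a^3 + 27a^2 + 567a - 1215) + (0)
Last nonzero remainder: -27a^3 + 27a^2 + 567a - 1215. Dividing through by -27 gives the monic gcd a^3 - a^2 - 21a + 45.

45 - 21a - a^2 + a^3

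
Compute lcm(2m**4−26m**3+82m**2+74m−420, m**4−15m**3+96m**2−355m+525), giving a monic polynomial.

m**6−18m**5+131m**4−493m**3+630m**2+1975m−5250

Apply the Euclidean algorithm:
  2m**4−26m**3+82m**2+74m−420 = (2)(m**4−15m**3+96m**2−355m+525) + (4m**3−110m**2+784m−1470)
  m**4−15m**3+96m**2−355m+525 = ((1/4)m+25/8)(4m**3−110m**2+784m−1470) + ((975/4)m**2−(4875/2)m+20475/4)
  4m**3−110m**2+784m−1470 = ((16/975)m−56/195)((975/4)m**2−(4875/2)m+20475/4) + (0)
Last nonzero remainder: (975/4)m**2−(4875/2)m+20475/4. Dividing through by 975/4 gives the monic gcd m**2−10m+21.
Then lcm(f, g) = f·g / gcd(f, g); expanding and making the result monic gives the answer.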